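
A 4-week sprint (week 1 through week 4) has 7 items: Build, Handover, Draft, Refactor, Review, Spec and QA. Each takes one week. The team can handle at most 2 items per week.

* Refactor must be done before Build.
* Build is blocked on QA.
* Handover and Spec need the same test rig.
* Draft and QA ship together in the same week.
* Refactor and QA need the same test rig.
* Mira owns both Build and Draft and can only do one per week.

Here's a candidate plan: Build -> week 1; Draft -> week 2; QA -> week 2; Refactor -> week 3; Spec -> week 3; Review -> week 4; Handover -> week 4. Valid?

Invalid. Refactor must be done before Build.

Draft and QA ship together in the same week — holds.
Build is blocked on QA — violated.
Mira owns both Build and Draft and can only do one per week — holds.
Handover and Spec need the same test rig — holds.
Refactor must be done before Build — violated.
The team can handle at most 2 items per week — holds.
Refactor and QA need the same test rig — holds.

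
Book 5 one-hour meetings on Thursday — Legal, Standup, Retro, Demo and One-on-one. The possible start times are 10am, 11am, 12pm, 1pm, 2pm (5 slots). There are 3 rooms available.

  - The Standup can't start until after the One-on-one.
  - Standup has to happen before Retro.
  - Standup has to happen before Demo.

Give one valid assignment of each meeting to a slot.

Retro=12pm; Demo=12pm; One-on-one=10am; Legal=10am; Standup=11am

Checking: Standup(11am) before Retro(12pm); Standup(11am) before Demo(12pm); One-on-one(10am) before Standup(11am); max 2 per slot (cap 3).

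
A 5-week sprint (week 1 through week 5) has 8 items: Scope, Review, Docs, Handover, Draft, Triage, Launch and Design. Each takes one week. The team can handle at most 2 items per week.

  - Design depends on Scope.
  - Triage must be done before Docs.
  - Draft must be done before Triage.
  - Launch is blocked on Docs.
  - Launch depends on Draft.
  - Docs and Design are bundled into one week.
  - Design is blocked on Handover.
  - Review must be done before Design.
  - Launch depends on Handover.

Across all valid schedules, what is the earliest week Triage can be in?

Precedence pushes Triage to at least week 2; downstream work caps Triage at week 3.
Triage at week 2 is achievable: Review in week 3; Scope in week 2; Launch in week 5; Docs in week 4; Handover in week 1; Draft in week 1; Triage in week 2; Design in week 4.

week 2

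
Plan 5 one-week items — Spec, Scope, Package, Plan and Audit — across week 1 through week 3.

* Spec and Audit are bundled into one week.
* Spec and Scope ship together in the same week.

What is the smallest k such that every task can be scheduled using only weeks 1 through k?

1 week

1 works (last occupied week: week 1): for example Package=week 1, Spec=week 1, Plan=week 1, Scope=week 1, Audit=week 1.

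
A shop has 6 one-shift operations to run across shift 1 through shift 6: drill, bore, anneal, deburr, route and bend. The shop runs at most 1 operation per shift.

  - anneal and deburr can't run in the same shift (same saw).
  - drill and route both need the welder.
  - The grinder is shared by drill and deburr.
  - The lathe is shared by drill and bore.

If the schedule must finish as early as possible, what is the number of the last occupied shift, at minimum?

With at most 1 per shift and 6 operations, at least 6 shifts are needed.
6 works (last occupied shift: shift 6): for example bend in shift 6, deburr in shift 4, bore in shift 2, route in shift 5, drill in shift 1, anneal in shift 3.

6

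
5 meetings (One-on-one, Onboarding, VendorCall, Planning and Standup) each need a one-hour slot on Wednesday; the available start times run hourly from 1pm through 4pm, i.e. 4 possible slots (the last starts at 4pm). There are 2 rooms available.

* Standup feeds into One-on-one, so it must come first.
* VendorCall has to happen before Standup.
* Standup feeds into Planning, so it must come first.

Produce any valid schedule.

Planning=3pm, Onboarding=1pm, Standup=2pm, VendorCall=1pm, One-on-one=3pm

Checking: VendorCall(1pm) before Standup(2pm); Standup(2pm) before Planning(3pm); Standup(2pm) before One-on-one(3pm); max 2 per slot (cap 2).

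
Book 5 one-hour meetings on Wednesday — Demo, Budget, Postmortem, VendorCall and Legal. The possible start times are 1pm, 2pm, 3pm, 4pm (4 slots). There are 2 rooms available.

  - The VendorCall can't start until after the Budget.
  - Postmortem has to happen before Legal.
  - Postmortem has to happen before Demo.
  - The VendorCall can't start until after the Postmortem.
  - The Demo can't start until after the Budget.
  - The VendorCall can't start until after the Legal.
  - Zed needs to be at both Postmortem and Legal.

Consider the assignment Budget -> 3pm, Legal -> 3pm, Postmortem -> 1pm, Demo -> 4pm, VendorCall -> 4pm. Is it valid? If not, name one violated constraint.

There are 2 rooms available — holds.
Zed needs to be at both Postmortem and Legal — holds.
Postmortem has to happen before Legal — holds.
The VendorCall can't start until after the Postmortem — holds.
The VendorCall can't start until after the Budget — holds.
The Demo can't start until after the Budget — holds.
The VendorCall can't start until after the Legal — holds.
Postmortem has to happen before Demo — holds.

Valid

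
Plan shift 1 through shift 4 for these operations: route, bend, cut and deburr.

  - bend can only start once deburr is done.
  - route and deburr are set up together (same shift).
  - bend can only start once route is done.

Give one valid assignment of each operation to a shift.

deburr=shift 1; bend=shift 2; route=shift 1; cut=shift 1

Checking: route(shift 1) before bend(shift 2); deburr(shift 1) before bend(shift 2); route = deburr = shift 1.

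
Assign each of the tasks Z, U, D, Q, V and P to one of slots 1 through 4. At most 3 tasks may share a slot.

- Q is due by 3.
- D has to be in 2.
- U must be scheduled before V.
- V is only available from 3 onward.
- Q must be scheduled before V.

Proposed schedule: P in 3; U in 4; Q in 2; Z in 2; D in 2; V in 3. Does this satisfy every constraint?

Q is due by 3 — holds.
U must be scheduled before V — violated.
D has to be in 2 — holds.
At most 3 tasks may share a slot — holds.
Q must be scheduled before V — holds.
V is only available from 3 onward — holds.

No — it violates: U must be scheduled before V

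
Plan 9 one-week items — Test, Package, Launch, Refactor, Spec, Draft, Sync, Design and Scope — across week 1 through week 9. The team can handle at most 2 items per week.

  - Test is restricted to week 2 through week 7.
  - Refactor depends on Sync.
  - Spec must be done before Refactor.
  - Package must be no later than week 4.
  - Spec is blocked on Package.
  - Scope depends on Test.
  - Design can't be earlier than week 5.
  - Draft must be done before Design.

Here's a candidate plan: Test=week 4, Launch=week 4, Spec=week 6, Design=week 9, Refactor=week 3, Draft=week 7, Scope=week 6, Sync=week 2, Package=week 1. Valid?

No. Spec must be done before Refactor is not satisfied.

Spec must be done before Refactor — violated.
Refactor depends on Sync — holds.
Scope depends on Test — holds.
Spec is blocked on Package — holds.
Package must be no later than week 4 — holds.
Draft must be done before Design — holds.
The team can handle at most 2 items per week — holds.
Design can't be earlier than week 5 — holds.
Test is restricted to week 2 through week 7 — holds.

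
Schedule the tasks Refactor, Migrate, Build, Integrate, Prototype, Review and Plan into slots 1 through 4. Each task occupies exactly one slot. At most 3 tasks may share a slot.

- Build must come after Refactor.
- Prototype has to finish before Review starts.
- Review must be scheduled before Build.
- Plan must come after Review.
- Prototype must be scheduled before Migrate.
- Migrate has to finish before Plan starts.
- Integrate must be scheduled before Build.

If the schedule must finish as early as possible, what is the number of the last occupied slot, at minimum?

The precedence chain requires at least 3 distinct slots.
With at most 3 per slot and 7 tasks, at least 3 slots are needed.
3 works (last occupied slot: 3): for example Review -> 2, Prototype -> 1, Migrate -> 2, Build -> 3, Refactor -> 1, Integrate -> 1, Plan -> 3.

slot 3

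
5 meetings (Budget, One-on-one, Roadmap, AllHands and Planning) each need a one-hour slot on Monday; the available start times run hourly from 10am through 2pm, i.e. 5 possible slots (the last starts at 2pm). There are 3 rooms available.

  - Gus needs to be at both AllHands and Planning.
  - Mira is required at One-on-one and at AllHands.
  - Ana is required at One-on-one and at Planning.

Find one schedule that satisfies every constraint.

Budget in 10am; Roadmap in 10am; One-on-one in 10am; AllHands in 11am; Planning in 12pm

Checking: One-on-one(10am) != Planning(12pm); AllHands(11am) != Planning(12pm); One-on-one(10am) != AllHands(11am); max 3 per slot (cap 3).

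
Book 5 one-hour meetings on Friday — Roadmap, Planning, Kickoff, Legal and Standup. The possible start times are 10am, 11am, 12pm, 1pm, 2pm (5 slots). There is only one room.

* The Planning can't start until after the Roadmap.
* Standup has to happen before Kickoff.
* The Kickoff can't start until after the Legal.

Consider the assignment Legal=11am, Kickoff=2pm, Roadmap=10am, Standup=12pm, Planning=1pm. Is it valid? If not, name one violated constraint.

Standup has to happen before Kickoff — holds.
The Kickoff can't start until after the Legal — holds.
There is only one room — holds.
The Planning can't start until after the Roadmap — holds.

Valid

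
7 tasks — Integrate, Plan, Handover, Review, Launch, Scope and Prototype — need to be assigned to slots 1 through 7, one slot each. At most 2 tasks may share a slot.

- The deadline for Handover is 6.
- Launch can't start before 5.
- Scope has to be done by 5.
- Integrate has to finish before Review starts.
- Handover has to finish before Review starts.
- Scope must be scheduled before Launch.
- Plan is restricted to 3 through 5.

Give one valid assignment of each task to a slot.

Launch -> 5, Prototype -> 2, Scope -> 1, Review -> 3, Handover -> 1, Plan -> 3, Integrate -> 2

Checking: Handover(1) before Review(3); Scope(1) before Launch(5); Integrate(2) before Review(3); Plan=3 in [3,5]; Launch=5 in [5,7]; Scope=1 in [1,5]; Handover=1 in [1,6]; max 2 per slot (cap 2).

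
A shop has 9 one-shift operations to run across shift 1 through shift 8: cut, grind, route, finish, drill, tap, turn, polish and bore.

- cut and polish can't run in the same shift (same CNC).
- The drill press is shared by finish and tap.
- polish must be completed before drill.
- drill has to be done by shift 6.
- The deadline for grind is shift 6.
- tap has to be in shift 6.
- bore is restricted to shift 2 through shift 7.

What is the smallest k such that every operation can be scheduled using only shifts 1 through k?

6

The precedence chain requires at least 2 distinct shifts.
tap can't be placed before shift 6, so the schedule must run through at least shift 6.
6 works (last occupied shift: shift 6): for example cut=shift 2; bore=shift 2; tap=shift 6; finish=shift 1; route=shift 1; grind=shift 1; polish=shift 1; drill=shift 2; turn=shift 1.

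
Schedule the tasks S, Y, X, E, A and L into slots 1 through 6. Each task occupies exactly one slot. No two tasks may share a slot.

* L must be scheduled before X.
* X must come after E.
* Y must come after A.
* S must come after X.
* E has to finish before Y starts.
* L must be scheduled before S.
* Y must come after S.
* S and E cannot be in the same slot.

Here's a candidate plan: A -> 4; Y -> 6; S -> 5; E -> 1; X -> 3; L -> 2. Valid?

L must be scheduled before X — holds.
Y must come after S — holds.
S and E cannot be in the same slot — holds.
Y must come after A — holds.
No two tasks may share a slot — holds.
S must come after X — holds.
X must come after E — holds.
L must be scheduled before S — holds.
E has to finish before Y starts — holds.

Valid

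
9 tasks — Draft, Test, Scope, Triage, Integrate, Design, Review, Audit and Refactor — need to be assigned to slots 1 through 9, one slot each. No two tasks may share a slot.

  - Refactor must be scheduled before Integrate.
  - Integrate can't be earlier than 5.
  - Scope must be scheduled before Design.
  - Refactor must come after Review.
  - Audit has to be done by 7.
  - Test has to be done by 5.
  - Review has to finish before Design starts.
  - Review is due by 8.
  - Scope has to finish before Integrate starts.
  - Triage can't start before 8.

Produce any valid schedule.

Audit -> 6; Integrate -> 5; Design -> 7; Test -> 1; Draft -> 9; Triage -> 8; Review -> 2; Refactor -> 4; Scope -> 3

Checking: Refactor(4) before Integrate(5); Review(2) before Refactor(4); Review(2) before Design(7); Scope(3) before Design(7); Scope(3) before Integrate(5); Triage=8 in [8,9]; Audit=6 in [1,7]; Integrate=5 in [5,9]; Test=1 in [1,5]; Review=2 in [1,8]; max 1 per slot (cap 1).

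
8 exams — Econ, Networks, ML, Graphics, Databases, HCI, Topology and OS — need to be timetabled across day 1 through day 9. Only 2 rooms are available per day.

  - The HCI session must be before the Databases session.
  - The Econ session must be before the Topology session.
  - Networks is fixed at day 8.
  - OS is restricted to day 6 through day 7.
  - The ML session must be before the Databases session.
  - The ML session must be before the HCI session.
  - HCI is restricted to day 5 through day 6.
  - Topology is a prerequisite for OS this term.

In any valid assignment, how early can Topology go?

Precedence pushes Topology to at least day 2; downstream work caps Topology at day 6.
Topology at day 2 is achievable: Topology -> day 2; Databases -> day 6; HCI -> day 5; Graphics -> day 2; ML -> day 1; Econ -> day 1; OS -> day 6; Networks -> day 8.

day 2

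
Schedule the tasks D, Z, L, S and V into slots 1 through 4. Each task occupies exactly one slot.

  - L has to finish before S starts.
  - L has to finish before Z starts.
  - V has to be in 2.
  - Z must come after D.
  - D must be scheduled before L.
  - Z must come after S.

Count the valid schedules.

Enumerating: V=2, L=2, Z=4, D=1, S=3.

1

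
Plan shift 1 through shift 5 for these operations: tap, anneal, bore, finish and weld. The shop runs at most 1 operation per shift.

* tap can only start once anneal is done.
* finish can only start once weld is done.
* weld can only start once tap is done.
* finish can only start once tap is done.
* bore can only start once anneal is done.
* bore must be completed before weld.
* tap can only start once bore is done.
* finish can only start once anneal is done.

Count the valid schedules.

1

Enumerating: anneal in shift 1; tap in shift 3; weld in shift 4; finish in shift 5; bore in shift 2.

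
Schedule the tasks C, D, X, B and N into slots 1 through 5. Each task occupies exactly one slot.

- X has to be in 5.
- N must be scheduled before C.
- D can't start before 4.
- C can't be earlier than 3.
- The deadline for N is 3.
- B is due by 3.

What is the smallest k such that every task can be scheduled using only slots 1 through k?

5

The precedence chain requires at least 2 distinct slots.
X can't be placed before 5, so the schedule must run through at least slot 5.
5 works (last occupied slot: 5): for example D in 4, B in 1, C in 3, X in 5, N in 1.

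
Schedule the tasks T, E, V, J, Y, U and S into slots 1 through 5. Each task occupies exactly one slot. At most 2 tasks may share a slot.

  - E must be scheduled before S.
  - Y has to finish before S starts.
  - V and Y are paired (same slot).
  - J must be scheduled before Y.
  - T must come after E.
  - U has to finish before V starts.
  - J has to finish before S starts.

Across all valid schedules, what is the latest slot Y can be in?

4

Precedence pushes Y to at least 2; downstream work caps Y at 4.
Y at 4 is achievable: E in 1; Y in 4; U in 2; J in 1; V in 4; T in 2; S in 5.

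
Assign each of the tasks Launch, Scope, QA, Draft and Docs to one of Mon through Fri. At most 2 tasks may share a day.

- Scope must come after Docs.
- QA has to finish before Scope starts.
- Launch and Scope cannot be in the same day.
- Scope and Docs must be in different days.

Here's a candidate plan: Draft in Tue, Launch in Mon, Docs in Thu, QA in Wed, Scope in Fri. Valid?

Valid

At most 2 tasks may share a day — holds.
Launch and Scope cannot be in the same day — holds.
Scope and Docs must be in different days — holds.
QA has to finish before Scope starts — holds.
Scope must come after Docs — holds.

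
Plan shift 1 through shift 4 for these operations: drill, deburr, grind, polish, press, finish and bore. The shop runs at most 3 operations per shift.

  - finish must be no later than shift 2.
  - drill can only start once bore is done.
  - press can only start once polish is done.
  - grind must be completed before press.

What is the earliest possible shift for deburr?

deburr at shift 1 is achievable: bore -> shift 1; deburr -> shift 1; finish -> shift 1; press -> shift 3; polish -> shift 2; drill -> shift 2; grind -> shift 2.

shift 1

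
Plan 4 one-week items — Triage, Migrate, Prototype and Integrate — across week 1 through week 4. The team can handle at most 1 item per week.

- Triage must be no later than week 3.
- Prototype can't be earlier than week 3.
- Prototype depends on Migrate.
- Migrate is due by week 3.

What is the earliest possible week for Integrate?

week 1

Integrate at week 1 is achievable: Integrate -> week 1; Triage -> week 3; Prototype -> week 4; Migrate -> week 2.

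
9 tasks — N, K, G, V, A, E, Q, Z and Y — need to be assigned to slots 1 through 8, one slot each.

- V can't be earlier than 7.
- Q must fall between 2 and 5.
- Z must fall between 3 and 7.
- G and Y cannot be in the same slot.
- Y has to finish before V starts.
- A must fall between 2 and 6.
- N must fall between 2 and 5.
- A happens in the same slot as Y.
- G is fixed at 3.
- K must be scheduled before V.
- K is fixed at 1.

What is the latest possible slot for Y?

6

Y must be in the same slot as A, which can't be before 2, so Y is at least 2; Y must be in the same slot as A, which can't be after 6, so Y is at most 6.
Y at 6 is achievable: Z=3; V=7; K=1; G=3; N=2; E=1; A=6; Y=6; Q=2.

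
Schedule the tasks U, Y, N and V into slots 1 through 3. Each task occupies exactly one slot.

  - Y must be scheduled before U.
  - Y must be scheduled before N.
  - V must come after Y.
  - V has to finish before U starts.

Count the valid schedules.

2

Enumerating: Y in 1; U in 3; N in 2; V in 2 | N in 3; Y in 1; V in 2; U in 3.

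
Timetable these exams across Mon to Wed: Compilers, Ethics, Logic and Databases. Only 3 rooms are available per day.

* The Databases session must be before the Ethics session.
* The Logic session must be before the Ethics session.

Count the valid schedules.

Splitting on Compilers: it can be Mon (5), Tue (5), Wed (5). Listing each branch's schedules as (Ethics, Logic, Databases):
Compilers=Mon: (Tue,Mon,Mon) (Wed,Mon,Mon) (Wed,Mon,Tue) (Wed,Tue,Mon) (Wed,Tue,Tue) — 5.
Compilers=Tue: (Tue,Mon,Mon) (Wed,Mon,Mon) (Wed,Mon,Tue) (Wed,Tue,Mon) (Wed,Tue,Tue) — 5.
Compilers=Wed: (Tue,Mon,Mon) (Wed,Mon,Mon) (Wed,Mon,Tue) (Wed,Tue,Mon) (Wed,Tue,Tue) — 5.
Summing: 5 + 5 + 5 = 15.

15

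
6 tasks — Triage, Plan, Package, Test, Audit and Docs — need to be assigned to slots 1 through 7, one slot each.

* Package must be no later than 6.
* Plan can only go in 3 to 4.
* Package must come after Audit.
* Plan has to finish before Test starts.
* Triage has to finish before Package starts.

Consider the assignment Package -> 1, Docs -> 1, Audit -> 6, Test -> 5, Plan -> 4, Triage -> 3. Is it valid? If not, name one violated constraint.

Plan has to finish before Test starts — holds.
Package must come after Audit — violated.
Plan can only go in 3 to 4 — holds.
Triage has to finish before Package starts — violated.
Package must be no later than 6 — holds.

No — it violates: Package must come after Audit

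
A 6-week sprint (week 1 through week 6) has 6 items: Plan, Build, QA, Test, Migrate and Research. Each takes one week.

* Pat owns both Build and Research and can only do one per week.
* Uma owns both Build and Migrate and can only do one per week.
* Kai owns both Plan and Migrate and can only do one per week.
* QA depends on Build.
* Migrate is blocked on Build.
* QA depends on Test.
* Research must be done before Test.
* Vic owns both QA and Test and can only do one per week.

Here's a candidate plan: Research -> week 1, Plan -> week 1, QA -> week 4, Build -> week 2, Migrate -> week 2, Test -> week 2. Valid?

QA depends on Build — holds.
Vic owns both QA and Test and can only do one per week — holds.
Migrate is blocked on Build — violated.
QA depends on Test — holds.
Kai owns both Plan and Migrate and can only do one per week — holds.
Uma owns both Build and Migrate and can only do one per week — violated.
Research must be done before Test — holds.
Pat owns both Build and Research and can only do one per week — holds.

No. Uma owns both Build and Migrate and can only do one per week is not satisfied.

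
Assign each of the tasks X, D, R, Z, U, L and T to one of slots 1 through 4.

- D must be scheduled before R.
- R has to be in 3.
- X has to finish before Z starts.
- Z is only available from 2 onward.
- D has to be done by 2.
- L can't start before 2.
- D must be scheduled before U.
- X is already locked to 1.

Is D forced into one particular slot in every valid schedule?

No

D can be 1 (e.g. X in 1; R in 3; D in 1; Z in 2; T in 1; L in 2; U in 2) or 2 (e.g. X in 1; R in 3; L in 2; D in 2; Z in 2; T in 1; U in 3).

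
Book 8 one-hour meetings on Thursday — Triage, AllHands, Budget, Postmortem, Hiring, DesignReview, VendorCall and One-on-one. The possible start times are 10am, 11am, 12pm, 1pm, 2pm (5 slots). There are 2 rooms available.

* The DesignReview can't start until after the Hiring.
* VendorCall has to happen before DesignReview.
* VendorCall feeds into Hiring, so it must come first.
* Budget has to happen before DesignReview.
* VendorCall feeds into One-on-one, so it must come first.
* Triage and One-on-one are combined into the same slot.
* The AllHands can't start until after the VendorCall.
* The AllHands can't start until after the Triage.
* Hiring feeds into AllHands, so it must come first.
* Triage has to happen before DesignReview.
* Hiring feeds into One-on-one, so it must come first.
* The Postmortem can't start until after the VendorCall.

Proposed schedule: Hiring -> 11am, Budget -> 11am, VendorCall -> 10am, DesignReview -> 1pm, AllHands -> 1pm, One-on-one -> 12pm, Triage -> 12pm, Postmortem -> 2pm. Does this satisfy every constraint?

Yes, all constraints hold

Hiring feeds into AllHands, so it must come first — holds.
VendorCall feeds into One-on-one, so it must come first — holds.
Triage has to happen before DesignReview — holds.
VendorCall has to happen before DesignReview — holds.
The AllHands can't start until after the VendorCall — holds.
Hiring feeds into One-on-one, so it must come first — holds.
The Postmortem can't start until after the VendorCall — holds.
Budget has to happen before DesignReview — holds.
The DesignReview can't start until after the Hiring — holds.
VendorCall feeds into Hiring, so it must come first — holds.
Triage and One-on-one are combined into the same slot — holds.
The AllHands can't start until after the Triage — holds.
There are 2 rooms available — holds.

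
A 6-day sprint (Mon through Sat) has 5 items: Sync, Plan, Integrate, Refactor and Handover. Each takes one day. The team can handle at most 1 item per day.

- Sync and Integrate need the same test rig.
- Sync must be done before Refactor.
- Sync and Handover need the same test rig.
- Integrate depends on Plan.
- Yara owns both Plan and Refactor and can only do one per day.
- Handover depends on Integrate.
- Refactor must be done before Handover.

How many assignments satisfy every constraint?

Splitting on Sync: it can be Mon (15), Tue (11), Wed (7), Thu (3). Listing each branch's schedules as (Plan, Integrate, Refactor, Handover):
Sync=Mon: (Tue,Wed,Thu,Fri) (Tue,Wed,Thu,Sat) (Tue,Wed,Fri,Sat) (Tue,Thu,Wed,Fri) (Tue,Thu,Wed,Sat) (Tue,Thu,Fri,Sat) (Tue,Fri,Wed,Sat) (Tue,Fri,Thu,Sat) (Wed,Thu,Tue,Fri) (Wed,Thu,Tue,Sat) (Wed,Thu,Fri,Sat) (Wed,Fri,Tue,Sat) (Wed,Fri,Thu,Sat) (Thu,Fri,Tue,Sat) (Thu,Fri,Wed,Sat) — 15.
Sync=Tue: (Mon,Wed,Thu,Fri) (Mon,Wed,Thu,Sat) (Mon,Wed,Fri,Sat) (Mon,Thu,Wed,Fri) (Mon,Thu,Wed,Sat) (Mon,Thu,Fri,Sat) (Mon,Fri,Wed,Sat) (Mon,Fri,Thu,Sat) (Wed,Thu,Fri,Sat) (Wed,Fri,Thu,Sat) (Thu,Fri,Wed,Sat) — 11.
Sync=Wed: (Mon,Tue,Thu,Fri) (Mon,Tue,Thu,Sat) (Mon,Tue,Fri,Sat) (Mon,Thu,Fri,Sat) (Mon,Fri,Thu,Sat) (Tue,Thu,Fri,Sat) (Tue,Fri,Thu,Sat) — 7.
Sync=Thu: (Mon,Tue,Fri,Sat) (Mon,Wed,Fri,Sat) (Tue,Wed,Fri,Sat) — 3.
Summing: 15 + 11 + 7 + 3 = 36.

36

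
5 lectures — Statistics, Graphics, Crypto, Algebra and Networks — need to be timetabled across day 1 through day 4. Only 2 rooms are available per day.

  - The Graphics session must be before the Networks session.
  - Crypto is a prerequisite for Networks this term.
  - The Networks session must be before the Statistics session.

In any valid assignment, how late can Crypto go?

Downstream work caps Crypto at day 2.
Crypto at day 2 is achievable: Networks=day 3; Statistics=day 4; Crypto=day 2; Graphics=day 1; Algebra=day 1.

day 2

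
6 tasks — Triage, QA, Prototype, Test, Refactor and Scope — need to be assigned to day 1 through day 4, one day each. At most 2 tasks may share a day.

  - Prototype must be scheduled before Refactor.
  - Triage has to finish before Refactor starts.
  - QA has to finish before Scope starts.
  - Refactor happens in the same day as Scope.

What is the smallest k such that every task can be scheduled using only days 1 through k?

The precedence chain requires at least 2 distinct days.
With at most 2 per day and 6 tasks, at least 3 days are needed.
3 works (last occupied day: day 3): for example Prototype -> day 2, Refactor -> day 3, QA -> day 1, Scope -> day 3, Triage -> day 1, Test -> day 2.

3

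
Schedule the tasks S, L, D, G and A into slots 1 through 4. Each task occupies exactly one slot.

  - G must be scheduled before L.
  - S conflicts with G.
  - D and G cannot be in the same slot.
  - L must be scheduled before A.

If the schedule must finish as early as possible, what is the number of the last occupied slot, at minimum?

slot 3

The precedence chain requires at least 3 distinct slots.
3 works (last occupied slot: 3): for example S in 2; A in 3; G in 1; L in 2; D in 2.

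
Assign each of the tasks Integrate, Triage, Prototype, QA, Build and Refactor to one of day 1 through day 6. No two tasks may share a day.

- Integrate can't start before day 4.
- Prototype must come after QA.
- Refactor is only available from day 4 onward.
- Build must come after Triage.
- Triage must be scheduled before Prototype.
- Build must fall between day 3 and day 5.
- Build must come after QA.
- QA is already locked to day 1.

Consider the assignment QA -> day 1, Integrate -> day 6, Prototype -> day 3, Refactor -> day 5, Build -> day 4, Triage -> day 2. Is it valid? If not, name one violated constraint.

Refactor is only available from day 4 onward — holds.
Build must come after QA — holds.
No two tasks may share a day — holds.
Triage must be scheduled before Prototype — holds.
Build must fall between day 3 and day 5 — holds.
QA is already locked to day 1 — holds.
Integrate can't start before day 4 — holds.
Build must come after Triage — holds.
Prototype must come after QA — holds.

Yes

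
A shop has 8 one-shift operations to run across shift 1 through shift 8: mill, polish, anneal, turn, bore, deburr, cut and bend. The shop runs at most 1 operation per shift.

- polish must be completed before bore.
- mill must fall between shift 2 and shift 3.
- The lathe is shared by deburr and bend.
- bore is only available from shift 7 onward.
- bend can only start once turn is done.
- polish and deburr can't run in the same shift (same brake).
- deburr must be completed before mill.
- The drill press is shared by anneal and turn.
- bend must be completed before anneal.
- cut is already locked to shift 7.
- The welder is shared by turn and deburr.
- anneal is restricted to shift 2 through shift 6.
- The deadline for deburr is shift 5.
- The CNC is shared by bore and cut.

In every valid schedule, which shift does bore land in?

shift 8

bore's window is shift 7–shift 8.
cut is fixed at shift 7, and bore can't share a shift with cut.
So bore must be shift 8.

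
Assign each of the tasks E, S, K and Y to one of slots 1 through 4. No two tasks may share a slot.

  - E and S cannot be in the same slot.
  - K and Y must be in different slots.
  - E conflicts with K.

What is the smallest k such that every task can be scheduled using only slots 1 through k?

4 slots

With at most 1 per slot and 4 tasks, at least 4 slots are needed.
4 works (last occupied slot: 4): for example Y -> 4; E -> 1; S -> 2; K -> 3.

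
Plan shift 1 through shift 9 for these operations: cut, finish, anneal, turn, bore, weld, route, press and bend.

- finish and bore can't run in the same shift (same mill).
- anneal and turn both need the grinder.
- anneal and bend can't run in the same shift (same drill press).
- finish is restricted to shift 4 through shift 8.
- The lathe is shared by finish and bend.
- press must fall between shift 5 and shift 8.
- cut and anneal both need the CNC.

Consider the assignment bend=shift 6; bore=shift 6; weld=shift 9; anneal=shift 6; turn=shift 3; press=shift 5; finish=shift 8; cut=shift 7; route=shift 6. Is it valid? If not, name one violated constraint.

cut and anneal both need the CNC — holds.
press must fall between shift 5 and shift 8 — holds.
The lathe is shared by finish and bend — holds.
anneal and bend can't run in the same shift (same drill press) — violated.
finish and bore can't run in the same shift (same mill) — holds.
anneal and turn both need the grinder — holds.
finish is restricted to shift 4 through shift 8 — holds.

No. anneal and bend can't run in the same shift (same drill press) is not satisfied.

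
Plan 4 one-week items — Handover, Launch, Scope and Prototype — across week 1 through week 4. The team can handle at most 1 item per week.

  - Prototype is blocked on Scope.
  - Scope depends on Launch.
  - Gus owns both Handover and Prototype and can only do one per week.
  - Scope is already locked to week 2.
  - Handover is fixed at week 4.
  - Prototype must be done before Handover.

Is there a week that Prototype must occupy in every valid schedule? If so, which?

week 3

Scope is fixed at week 2 and must come before Prototype, so Prototype is at least week 3.
Handover is fixed at week 4 and must come after Prototype, so Prototype is at most week 3.
So Prototype must be week 3.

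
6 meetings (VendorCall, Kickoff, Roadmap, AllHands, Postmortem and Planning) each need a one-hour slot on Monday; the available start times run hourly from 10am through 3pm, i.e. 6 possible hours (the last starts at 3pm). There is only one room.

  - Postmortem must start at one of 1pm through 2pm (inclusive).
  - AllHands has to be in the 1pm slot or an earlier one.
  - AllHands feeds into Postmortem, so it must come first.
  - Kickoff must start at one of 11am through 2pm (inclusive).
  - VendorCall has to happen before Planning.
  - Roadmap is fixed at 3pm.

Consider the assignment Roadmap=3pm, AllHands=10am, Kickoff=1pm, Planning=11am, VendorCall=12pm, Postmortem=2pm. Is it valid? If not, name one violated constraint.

VendorCall has to happen before Planning — violated.
AllHands feeds into Postmortem, so it must come first — holds.
There is only one room — holds.
Kickoff must start at one of 11am through 2pm (inclusive) — holds.
Roadmap is fixed at 3pm — holds.
AllHands has to be in the 1pm slot or an earlier one — holds.
Postmortem must start at one of 1pm through 2pm (inclusive) — holds.

No — it violates: VendorCall has to happen before Planning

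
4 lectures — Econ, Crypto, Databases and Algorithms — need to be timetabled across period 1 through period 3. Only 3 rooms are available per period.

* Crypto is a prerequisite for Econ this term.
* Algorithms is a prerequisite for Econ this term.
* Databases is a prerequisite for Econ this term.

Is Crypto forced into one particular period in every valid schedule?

Crypto can be period 1 (e.g. Econ=period 2; Algorithms=period 1; Databases=period 1; Crypto=period 1) or period 2 (e.g. Databases=period 1, Crypto=period 2, Econ=period 3, Algorithms=period 1).

No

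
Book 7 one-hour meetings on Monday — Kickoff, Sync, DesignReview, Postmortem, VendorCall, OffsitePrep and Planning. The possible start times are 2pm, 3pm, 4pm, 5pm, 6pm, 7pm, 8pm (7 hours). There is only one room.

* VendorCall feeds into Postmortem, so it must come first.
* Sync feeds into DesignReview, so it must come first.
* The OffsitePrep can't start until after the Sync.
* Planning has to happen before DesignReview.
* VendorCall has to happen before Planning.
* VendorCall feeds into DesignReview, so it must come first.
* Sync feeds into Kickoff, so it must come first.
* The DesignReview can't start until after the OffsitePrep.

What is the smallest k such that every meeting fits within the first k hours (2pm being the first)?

The precedence chain requires at least 3 distinct hours.
With at most 1 per hour and 7 meetings, at least 7 hours are needed.
7 works (last occupied hour: 8pm): for example Planning=5pm; DesignReview=6pm; Kickoff=7pm; VendorCall=3pm; OffsitePrep=4pm; Sync=2pm; Postmortem=8pm.

7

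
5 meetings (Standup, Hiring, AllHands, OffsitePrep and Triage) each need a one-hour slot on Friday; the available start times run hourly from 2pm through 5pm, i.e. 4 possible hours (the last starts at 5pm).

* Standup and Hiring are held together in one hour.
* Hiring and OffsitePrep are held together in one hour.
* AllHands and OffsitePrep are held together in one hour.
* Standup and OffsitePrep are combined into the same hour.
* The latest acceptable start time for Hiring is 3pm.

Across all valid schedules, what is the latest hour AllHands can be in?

AllHands must be in the same hour as Hiring, which can't be after 3pm, so AllHands is at most 3pm.
AllHands at 3pm is achievable: Triage in 2pm, AllHands in 3pm, OffsitePrep in 3pm, Standup in 3pm, Hiring in 3pm.

3pm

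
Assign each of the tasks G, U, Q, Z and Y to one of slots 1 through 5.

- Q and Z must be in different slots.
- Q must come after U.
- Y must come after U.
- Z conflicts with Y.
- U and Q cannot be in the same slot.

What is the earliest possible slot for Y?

Precedence pushes Y to at least 2.
Y at 2 is achievable: G -> 1, U -> 1, Q -> 2, Z -> 1, Y -> 2.

2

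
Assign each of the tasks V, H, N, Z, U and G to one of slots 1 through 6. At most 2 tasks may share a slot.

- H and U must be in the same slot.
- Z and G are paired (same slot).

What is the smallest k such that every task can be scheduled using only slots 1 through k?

3

With at most 2 per slot and 6 tasks, at least 3 slots are needed.
3 works (last occupied slot: 3): for example U -> 2, Z -> 3, V -> 1, N -> 1, G -> 3, H -> 2.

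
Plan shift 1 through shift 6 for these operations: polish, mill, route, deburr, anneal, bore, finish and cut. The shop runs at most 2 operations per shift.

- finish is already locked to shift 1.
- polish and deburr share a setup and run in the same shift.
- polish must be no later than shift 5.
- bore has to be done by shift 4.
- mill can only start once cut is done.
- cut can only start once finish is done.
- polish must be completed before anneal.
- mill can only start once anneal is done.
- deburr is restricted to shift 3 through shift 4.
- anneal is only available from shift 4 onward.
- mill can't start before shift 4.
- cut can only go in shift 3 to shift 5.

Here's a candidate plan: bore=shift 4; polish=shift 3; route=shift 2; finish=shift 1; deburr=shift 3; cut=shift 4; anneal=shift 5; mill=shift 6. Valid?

Yes, all constraints hold

mill can't start before shift 4 — holds.
mill can only start once anneal is done — holds.
polish and deburr share a setup and run in the same shift — holds.
deburr is restricted to shift 3 through shift 4 — holds.
The shop runs at most 2 operations per shift — holds.
cut can only go in shift 3 to shift 5 — holds.
bore has to be done by shift 4 — holds.
finish is already locked to shift 1 — holds.
polish must be completed before anneal — holds.
anneal is only available from shift 4 onward — holds.
mill can only start once cut is done — holds.
polish must be no later than shift 5 — holds.
cut can only start once finish is done — holds.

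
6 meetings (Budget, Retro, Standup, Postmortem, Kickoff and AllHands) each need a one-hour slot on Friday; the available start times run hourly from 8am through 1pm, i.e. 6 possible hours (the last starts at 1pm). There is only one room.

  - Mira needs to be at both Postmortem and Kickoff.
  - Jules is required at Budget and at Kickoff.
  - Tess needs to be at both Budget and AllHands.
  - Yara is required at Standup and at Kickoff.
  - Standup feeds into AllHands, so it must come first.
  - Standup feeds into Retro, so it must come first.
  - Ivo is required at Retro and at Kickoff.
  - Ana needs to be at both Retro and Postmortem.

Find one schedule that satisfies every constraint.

Budget=11am; Postmortem=12pm; Standup=8am; Kickoff=1pm; Retro=9am; AllHands=10am

Checking: Standup(8am) before Retro(9am); Standup(8am) before AllHands(10am); Postmortem(12pm) != Kickoff(1pm); Budget(11am) != AllHands(10am); Retro(9am) != Kickoff(1pm); Standup(8am) != Kickoff(1pm); Retro(9am) != Postmortem(12pm); Budget(11am) != Kickoff(1pm); max 1 per hour (cap 1).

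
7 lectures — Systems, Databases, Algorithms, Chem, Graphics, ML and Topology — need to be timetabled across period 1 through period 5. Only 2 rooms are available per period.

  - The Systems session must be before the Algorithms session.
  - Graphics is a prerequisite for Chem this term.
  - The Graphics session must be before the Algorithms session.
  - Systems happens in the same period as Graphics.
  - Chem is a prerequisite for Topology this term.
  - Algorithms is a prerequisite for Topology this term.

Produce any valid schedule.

ML -> period 4; Systems -> period 1; Topology -> period 3; Graphics -> period 1; Databases -> period 3; Algorithms -> period 2; Chem -> period 2

Checking: Graphics(period 1) before Algorithms(period 2); Chem(period 2) before Topology(period 3); Graphics(period 1) before Chem(period 2); Systems(period 1) before Algorithms(period 2); Algorithms(period 2) before Topology(period 3); Systems = Graphics = period 1; max 2 per period (cap 2).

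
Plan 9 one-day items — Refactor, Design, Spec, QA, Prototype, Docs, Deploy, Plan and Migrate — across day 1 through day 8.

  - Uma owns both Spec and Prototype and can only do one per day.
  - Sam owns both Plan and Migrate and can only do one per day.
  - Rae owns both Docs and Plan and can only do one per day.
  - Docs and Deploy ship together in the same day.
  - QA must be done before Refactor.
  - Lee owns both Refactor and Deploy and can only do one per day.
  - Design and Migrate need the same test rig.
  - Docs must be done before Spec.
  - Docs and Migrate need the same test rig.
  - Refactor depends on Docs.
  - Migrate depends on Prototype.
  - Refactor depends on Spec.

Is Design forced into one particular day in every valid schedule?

No

Design can be day 1 (e.g. Plan in day 3; Refactor in day 3; Deploy in day 1; QA in day 1; Prototype in day 1; Spec in day 2; Docs in day 1; Migrate in day 2; Design in day 1) or day 2 (e.g. Refactor -> day 3, Prototype -> day 1, Docs -> day 1, Migrate -> day 3, Deploy -> day 1, QA -> day 1, Design -> day 2, Spec -> day 2, Plan -> day 2).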